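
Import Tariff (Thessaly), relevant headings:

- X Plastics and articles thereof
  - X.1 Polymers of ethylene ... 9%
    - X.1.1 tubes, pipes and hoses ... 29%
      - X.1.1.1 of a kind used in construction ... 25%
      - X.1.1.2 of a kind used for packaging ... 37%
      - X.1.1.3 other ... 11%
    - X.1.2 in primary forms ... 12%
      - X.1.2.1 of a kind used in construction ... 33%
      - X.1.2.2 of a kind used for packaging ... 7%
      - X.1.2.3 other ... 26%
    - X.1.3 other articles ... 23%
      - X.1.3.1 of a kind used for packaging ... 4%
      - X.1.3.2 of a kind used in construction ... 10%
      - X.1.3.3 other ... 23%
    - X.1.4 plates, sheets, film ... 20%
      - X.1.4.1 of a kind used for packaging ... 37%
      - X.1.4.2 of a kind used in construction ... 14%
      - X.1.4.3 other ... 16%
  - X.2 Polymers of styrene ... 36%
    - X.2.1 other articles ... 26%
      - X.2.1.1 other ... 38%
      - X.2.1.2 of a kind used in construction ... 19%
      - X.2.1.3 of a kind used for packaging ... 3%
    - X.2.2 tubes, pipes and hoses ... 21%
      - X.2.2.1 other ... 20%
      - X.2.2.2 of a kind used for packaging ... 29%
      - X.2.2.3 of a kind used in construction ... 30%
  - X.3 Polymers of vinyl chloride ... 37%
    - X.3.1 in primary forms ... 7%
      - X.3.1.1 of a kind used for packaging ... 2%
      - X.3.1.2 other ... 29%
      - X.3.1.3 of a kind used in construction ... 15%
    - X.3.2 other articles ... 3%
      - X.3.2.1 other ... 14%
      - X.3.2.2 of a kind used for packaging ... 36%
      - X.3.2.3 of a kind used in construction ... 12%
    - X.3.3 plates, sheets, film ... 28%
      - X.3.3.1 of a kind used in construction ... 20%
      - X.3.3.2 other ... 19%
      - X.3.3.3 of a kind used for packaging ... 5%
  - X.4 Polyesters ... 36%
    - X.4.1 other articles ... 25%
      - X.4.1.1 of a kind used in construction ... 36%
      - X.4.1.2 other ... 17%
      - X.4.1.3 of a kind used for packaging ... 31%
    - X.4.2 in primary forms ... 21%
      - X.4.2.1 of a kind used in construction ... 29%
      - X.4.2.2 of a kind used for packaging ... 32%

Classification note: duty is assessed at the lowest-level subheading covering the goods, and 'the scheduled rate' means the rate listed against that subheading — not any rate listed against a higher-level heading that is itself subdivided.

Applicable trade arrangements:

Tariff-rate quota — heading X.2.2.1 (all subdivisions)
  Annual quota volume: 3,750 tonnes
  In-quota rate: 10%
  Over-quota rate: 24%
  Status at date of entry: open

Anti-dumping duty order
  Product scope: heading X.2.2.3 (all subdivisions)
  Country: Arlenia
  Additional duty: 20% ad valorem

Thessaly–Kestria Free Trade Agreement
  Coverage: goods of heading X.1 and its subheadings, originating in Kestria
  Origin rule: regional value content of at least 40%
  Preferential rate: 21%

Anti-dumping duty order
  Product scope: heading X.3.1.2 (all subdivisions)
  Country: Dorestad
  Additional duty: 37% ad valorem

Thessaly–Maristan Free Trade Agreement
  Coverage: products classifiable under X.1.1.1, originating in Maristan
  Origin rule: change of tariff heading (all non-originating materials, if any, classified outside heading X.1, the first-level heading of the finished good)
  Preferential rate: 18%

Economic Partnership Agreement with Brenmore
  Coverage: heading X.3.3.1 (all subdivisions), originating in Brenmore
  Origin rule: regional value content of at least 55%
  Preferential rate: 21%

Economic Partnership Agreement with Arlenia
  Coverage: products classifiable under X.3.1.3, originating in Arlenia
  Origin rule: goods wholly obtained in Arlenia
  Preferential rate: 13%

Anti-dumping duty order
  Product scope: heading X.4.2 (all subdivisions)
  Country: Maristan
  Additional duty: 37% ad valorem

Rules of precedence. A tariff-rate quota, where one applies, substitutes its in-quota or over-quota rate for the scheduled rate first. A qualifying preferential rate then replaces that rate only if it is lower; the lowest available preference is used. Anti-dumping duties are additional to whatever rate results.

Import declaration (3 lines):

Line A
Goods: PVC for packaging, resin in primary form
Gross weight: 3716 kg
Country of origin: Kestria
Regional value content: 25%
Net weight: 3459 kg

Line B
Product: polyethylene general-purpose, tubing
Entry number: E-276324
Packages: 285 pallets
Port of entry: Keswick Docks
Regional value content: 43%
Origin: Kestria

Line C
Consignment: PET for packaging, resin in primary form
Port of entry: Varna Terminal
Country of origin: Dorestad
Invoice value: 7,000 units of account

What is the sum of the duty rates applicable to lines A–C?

45%

Line A: PVC → X.3; resin in primary form → X.3.1; for packaging → X.3.1.1. Scheduled 2%. Kestria agreement on X.1: X.3.1.1 not covered. → 2%.
Line B: polyethylene → X.1; tubing → X.1.1; general-purpose → X.1.1.3. Scheduled 11%. Kestria agreement on X.1: RVC ≥ 40% → 21% available; preference 21% not lower than 11% → no reduction. → 11%.
Line C: PET → X.4; resin in primary form → X.4.2; for packaging → X.4.2.2. Scheduled 32%. No special measure applies. → 32%.
Sum: 2% + 11% + 32% = 45%.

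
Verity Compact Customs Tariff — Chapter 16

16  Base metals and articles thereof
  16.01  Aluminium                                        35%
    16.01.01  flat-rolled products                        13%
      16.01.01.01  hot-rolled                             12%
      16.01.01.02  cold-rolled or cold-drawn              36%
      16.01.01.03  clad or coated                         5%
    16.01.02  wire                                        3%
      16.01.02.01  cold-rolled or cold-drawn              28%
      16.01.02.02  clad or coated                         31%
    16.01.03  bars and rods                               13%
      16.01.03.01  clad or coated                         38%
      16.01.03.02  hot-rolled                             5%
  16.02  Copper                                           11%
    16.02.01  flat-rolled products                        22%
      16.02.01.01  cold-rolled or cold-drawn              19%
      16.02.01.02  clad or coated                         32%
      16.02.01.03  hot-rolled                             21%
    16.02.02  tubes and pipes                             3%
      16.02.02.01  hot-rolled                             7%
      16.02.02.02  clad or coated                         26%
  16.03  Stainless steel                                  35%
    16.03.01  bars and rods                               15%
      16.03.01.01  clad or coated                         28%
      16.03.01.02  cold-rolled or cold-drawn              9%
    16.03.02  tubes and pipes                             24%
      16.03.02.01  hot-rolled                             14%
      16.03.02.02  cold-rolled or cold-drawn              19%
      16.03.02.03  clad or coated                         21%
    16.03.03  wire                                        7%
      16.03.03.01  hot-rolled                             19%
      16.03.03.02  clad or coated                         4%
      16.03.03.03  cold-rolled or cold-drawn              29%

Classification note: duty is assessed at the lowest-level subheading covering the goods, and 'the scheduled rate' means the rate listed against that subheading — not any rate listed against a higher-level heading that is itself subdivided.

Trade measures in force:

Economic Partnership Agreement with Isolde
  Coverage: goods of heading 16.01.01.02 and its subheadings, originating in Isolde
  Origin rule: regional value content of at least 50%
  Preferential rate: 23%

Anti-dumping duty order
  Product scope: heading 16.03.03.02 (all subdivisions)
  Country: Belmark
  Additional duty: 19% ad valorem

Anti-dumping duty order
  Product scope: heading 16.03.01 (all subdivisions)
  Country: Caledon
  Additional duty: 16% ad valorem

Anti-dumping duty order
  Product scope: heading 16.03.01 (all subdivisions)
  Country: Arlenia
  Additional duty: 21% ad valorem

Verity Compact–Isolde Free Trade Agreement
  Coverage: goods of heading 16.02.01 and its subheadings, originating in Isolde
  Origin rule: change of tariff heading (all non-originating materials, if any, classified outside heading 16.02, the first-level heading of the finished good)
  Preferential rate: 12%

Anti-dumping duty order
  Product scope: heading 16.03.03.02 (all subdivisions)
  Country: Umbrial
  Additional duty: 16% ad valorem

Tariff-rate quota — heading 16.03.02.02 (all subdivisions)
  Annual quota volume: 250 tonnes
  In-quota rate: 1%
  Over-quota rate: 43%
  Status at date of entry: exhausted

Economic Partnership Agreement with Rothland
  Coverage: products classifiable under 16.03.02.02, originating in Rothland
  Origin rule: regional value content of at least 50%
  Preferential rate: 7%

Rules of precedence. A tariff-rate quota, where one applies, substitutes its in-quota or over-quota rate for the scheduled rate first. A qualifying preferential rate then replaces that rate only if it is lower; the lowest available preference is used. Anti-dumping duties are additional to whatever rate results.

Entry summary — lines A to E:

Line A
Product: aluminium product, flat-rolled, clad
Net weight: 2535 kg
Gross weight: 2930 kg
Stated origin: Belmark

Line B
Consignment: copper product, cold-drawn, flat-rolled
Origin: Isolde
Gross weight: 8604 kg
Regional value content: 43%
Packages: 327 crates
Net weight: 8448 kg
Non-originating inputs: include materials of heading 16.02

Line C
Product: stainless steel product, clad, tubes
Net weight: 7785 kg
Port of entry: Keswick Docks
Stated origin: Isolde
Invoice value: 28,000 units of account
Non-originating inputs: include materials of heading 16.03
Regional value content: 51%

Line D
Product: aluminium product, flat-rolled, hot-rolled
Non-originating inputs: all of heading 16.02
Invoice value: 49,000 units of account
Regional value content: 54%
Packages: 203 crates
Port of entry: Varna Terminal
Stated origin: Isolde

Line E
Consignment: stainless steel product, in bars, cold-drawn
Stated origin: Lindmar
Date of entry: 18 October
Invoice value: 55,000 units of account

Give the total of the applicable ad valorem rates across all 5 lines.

66%

Line A: aluminium → 16.01; flat-rolled → 16.01.01; clad → 16.01.01.03. Scheduled 5%. No special measure applies. → 5%.
Line B: copper → 16.02; flat-rolled → 16.02.01; cold-drawn → 16.02.01.01. Scheduled 19%. Isolde agreement on 16.01.01.02: 16.02.01.01 not covered; Isolde agreement on 16.02.01: CTH not met. → 19%.
Line C: stainless steel → 16.03; tubes → 16.03.02; clad → 16.03.02.03. Scheduled 21%. Isolde agreement on 16.01.01.02: 16.03.02.03 not covered; Isolde agreement on 16.02.01: 16.03.02.03 not covered. → 21%.
Line D: aluminium → 16.01; flat-rolled → 16.01.01; hot-rolled → 16.01.01.01. Scheduled 12%. Isolde agreement on 16.01.01.02: 16.01.01.01 not covered; Isolde agreement on 16.02.01: 16.01.01.01 not covered. → 12%.
Line E: stainless steel → 16.03; in bars → 16.03.01; cold-drawn → 16.03.01.02. Scheduled 9%. No special measure applies. → 9%.
Sum: 5% + 19% + 21% + 12% + 9% = 66%.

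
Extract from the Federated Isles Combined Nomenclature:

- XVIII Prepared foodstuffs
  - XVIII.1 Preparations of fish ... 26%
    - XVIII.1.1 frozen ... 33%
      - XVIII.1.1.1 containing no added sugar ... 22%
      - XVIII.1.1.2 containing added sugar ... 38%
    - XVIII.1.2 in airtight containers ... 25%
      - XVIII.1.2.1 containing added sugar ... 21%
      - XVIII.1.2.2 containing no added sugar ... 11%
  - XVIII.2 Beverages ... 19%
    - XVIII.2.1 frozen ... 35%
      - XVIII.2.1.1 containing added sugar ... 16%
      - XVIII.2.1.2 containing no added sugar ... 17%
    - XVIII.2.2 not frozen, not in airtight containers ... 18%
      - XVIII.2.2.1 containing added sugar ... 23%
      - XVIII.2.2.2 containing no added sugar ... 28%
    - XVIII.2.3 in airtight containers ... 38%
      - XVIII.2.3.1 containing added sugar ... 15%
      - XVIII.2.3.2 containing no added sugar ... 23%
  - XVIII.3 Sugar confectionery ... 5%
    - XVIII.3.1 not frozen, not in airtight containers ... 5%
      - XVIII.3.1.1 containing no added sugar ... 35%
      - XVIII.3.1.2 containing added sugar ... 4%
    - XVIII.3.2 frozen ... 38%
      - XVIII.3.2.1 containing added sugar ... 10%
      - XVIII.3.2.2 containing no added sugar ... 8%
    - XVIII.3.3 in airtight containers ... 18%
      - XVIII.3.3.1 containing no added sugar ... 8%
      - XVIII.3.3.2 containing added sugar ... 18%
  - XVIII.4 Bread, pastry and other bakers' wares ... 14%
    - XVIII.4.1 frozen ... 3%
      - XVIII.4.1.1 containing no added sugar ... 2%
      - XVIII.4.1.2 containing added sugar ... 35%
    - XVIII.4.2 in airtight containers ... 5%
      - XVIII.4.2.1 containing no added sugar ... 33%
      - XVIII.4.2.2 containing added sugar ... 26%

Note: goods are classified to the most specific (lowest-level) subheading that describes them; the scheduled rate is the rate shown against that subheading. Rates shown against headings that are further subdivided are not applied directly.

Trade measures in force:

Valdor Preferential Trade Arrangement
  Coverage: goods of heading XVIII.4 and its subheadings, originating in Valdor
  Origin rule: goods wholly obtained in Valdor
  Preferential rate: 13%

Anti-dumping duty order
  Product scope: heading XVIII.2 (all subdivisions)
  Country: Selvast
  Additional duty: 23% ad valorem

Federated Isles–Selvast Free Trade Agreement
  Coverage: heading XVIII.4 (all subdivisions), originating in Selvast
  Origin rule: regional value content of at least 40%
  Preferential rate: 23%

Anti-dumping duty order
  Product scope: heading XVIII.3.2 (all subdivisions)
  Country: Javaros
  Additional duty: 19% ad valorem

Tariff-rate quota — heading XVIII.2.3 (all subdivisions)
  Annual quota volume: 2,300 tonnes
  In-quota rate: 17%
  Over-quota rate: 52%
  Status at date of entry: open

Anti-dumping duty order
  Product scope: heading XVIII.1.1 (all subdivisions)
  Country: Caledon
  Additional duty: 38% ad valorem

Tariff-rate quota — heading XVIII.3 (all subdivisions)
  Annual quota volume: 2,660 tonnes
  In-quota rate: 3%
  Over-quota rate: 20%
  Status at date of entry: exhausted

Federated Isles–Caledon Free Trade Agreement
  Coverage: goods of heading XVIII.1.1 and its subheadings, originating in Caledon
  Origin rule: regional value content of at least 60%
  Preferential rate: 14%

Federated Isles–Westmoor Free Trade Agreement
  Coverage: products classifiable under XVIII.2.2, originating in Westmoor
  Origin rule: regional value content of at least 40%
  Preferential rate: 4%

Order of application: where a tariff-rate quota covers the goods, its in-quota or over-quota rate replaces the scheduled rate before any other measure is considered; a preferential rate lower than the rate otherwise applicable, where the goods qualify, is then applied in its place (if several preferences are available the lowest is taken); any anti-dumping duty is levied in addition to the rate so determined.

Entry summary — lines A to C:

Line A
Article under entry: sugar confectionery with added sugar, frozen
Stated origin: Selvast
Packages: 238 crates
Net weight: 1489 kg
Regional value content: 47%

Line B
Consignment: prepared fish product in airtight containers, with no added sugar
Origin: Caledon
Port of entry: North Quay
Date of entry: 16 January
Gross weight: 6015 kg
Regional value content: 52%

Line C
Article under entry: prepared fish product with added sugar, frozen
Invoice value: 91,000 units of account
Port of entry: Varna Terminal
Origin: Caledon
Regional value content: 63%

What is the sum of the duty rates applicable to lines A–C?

Line A: sugar confectionery → XVIII.3; frozen → XVIII.3.2; with added sugar → XVIII.3.2.1. Scheduled 10%. quota on XVIII.3 exhausted → over-quota 20%; Selvast agreement on XVIII.4: XVIII.3.2.1 not covered. → 20%.
Line B: prepared fish product → XVIII.1; in airtight containers → XVIII.1.2; with no added sugar → XVIII.1.2.2. Scheduled 11%. Caledon agreement on XVIII.1.1: XVIII.1.2.2 not covered. → 11%.
Line C: prepared fish product → XVIII.1; frozen → XVIII.1.1; with added sugar → XVIII.1.1.2. Scheduled 38%. Caledon agreement on XVIII.1.1: RVC ≥ 60% → 14% available; preferential 14%; anti-dumping (Caledon, XVIII.1.1): +38%; total 14% + 38% = 52%. → 52%.
Sum: 20% + 11% + 52% = 83%.

83%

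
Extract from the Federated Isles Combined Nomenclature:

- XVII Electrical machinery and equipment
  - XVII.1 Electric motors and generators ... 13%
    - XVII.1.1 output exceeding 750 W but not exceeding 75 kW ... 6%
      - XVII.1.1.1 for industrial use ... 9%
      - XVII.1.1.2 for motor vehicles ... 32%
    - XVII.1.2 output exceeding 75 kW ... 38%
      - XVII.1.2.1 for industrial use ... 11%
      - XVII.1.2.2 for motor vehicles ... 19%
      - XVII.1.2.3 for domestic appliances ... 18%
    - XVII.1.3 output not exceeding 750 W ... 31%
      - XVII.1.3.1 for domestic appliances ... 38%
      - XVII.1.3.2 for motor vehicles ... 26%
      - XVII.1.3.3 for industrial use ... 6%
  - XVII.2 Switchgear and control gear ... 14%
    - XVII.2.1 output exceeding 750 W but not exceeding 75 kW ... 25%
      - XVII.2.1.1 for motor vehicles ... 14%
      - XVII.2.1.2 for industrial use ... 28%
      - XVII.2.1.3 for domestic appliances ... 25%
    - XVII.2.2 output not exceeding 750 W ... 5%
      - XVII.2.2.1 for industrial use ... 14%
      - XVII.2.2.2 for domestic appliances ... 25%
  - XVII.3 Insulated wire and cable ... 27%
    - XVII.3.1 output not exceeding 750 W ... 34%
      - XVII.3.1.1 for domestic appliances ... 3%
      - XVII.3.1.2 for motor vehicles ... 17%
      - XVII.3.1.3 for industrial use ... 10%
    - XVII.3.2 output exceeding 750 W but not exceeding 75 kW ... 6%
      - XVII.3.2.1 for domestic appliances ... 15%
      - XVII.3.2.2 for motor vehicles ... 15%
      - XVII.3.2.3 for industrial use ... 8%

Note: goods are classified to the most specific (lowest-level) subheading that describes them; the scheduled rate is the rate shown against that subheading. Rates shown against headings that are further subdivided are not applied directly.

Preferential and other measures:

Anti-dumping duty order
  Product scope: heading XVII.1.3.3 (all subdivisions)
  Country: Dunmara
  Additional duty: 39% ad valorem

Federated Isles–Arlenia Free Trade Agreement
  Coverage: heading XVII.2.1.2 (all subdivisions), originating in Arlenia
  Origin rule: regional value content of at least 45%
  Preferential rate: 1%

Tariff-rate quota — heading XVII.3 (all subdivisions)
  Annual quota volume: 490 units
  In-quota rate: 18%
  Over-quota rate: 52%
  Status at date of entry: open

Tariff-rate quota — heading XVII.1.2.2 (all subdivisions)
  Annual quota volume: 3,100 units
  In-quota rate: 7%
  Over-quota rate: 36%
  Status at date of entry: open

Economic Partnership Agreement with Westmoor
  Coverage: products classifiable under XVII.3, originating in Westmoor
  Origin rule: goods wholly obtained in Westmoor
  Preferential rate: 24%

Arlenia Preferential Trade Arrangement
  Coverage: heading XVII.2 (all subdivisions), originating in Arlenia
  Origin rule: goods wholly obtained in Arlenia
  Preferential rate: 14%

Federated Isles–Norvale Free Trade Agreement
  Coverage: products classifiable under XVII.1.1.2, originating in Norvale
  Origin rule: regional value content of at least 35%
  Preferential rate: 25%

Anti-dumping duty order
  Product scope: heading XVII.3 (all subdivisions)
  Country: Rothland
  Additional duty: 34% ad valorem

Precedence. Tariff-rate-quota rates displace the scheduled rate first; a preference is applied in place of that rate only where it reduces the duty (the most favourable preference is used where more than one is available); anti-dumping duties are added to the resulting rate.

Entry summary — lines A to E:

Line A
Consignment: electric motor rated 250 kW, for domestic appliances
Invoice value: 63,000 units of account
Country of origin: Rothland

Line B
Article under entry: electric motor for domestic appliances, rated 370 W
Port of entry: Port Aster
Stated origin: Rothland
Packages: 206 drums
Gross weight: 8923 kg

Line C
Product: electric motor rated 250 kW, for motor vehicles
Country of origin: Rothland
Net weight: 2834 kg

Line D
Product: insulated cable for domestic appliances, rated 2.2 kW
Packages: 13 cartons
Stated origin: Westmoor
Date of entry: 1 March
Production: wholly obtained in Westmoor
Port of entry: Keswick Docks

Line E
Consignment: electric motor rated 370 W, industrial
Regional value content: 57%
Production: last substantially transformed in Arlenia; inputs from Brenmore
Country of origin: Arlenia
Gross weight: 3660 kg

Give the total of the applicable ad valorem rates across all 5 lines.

87%

Line A: electric motor → XVII.1; rated 250 kW → XVII.1.2; for domestic appliances → XVII.1.2.3. Scheduled 18%. No special measure applies. → 18%.
Line B: electric motor → XVII.1; rated 370 W → XVII.1.3; for domestic appliances → XVII.1.3.1. Scheduled 38%. No special measure applies. → 38%.
Line C: electric motor → XVII.1; rated 250 kW → XVII.1.2; for motor vehicles → XVII.1.2.2. Scheduled 19%. quota on XVII.1.2.2 open → in-quota 7%. → 7%.
Line D: insulated cable → XVII.3; rated 2.2 kW → XVII.3.2; for domestic appliances → XVII.3.2.1. Scheduled 15%. quota on XVII.3 open → in-quota 18%; Westmoor agreement on XVII.3: wholly obtained → 24% available; preference 24% not lower than 18% → no reduction. → 18%.
Line E: electric motor → XVII.1; rated 370 W → XVII.1.3; industrial → XVII.1.3.3. Scheduled 6%. Arlenia agreement on XVII.2.1.2: XVII.1.3.3 not covered; Arlenia agreement on XVII.2: XVII.1.3.3 not covered. → 6%.
Sum: 18% + 38% + 7% + 18% + 6% = 87%.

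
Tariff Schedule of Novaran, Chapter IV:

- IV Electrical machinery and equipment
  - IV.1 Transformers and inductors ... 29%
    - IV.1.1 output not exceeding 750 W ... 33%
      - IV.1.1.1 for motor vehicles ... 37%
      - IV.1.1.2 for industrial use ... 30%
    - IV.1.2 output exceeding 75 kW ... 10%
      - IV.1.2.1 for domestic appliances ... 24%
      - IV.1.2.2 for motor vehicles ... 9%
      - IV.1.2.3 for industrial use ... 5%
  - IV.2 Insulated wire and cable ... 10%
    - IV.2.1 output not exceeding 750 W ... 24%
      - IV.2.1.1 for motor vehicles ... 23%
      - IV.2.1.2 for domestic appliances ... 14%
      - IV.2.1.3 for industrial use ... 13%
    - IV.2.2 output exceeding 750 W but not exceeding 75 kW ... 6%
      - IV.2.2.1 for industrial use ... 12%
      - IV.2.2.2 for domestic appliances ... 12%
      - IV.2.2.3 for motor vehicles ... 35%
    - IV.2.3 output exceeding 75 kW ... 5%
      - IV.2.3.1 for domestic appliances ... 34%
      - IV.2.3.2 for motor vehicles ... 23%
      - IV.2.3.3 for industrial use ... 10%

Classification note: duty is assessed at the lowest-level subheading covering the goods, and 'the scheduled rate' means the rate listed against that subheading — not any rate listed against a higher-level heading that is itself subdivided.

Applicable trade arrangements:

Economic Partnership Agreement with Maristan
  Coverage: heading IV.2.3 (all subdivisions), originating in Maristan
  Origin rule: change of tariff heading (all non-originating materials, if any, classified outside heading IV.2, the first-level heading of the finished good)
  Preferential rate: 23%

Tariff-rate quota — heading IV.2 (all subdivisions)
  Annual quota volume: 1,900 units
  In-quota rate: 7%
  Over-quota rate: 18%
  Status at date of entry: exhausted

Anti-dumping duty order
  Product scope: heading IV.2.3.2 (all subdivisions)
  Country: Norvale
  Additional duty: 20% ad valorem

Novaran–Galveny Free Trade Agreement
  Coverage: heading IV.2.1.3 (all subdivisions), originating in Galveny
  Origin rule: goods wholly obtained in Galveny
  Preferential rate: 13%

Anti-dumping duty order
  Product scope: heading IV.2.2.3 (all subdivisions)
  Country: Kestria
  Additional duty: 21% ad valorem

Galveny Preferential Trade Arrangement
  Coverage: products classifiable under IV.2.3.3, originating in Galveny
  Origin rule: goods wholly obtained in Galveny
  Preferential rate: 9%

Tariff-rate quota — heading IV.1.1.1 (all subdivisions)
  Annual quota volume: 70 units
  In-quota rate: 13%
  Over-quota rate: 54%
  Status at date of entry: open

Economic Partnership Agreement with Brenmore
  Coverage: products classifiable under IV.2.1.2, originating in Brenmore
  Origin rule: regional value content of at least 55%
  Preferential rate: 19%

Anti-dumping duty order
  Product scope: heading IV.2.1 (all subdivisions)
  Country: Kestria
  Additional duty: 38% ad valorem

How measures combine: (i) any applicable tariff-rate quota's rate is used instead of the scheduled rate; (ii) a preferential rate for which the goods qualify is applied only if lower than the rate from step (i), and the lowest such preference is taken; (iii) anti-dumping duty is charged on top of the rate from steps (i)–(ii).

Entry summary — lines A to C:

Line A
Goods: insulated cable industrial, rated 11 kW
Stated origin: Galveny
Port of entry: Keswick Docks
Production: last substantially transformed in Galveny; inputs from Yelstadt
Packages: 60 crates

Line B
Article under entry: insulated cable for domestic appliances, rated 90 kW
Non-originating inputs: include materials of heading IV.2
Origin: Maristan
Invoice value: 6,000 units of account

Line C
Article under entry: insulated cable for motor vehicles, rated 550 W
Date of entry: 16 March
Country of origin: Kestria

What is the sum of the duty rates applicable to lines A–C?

92%

Line A: insulated cable → IV.2; rated 11 kW → IV.2.2; industrial → IV.2.2.1. Scheduled 12%. quota on IV.2 exhausted → over-quota 18%; Galveny agreement on IV.2.1.3: IV.2.2.1 not covered; Galveny agreement on IV.2.3.3: IV.2.2.1 not covered. → 18%.
Line B: insulated cable → IV.2; rated 90 kW → IV.2.3; for domestic appliances → IV.2.3.1. Scheduled 34%. quota on IV.2 exhausted → over-quota 18%; Maristan agreement on IV.2.3: CTH not met. → 18%.
Line C: insulated cable → IV.2; rated 550 W → IV.2.1; for motor vehicles → IV.2.1.1. Scheduled 23%. quota on IV.2 exhausted → over-quota 18%; anti-dumping (Kestria, IV.2.1): +38%; total 18% + 38% = 56%. → 56%.
Sum: 18% + 18% + 56% = 92%.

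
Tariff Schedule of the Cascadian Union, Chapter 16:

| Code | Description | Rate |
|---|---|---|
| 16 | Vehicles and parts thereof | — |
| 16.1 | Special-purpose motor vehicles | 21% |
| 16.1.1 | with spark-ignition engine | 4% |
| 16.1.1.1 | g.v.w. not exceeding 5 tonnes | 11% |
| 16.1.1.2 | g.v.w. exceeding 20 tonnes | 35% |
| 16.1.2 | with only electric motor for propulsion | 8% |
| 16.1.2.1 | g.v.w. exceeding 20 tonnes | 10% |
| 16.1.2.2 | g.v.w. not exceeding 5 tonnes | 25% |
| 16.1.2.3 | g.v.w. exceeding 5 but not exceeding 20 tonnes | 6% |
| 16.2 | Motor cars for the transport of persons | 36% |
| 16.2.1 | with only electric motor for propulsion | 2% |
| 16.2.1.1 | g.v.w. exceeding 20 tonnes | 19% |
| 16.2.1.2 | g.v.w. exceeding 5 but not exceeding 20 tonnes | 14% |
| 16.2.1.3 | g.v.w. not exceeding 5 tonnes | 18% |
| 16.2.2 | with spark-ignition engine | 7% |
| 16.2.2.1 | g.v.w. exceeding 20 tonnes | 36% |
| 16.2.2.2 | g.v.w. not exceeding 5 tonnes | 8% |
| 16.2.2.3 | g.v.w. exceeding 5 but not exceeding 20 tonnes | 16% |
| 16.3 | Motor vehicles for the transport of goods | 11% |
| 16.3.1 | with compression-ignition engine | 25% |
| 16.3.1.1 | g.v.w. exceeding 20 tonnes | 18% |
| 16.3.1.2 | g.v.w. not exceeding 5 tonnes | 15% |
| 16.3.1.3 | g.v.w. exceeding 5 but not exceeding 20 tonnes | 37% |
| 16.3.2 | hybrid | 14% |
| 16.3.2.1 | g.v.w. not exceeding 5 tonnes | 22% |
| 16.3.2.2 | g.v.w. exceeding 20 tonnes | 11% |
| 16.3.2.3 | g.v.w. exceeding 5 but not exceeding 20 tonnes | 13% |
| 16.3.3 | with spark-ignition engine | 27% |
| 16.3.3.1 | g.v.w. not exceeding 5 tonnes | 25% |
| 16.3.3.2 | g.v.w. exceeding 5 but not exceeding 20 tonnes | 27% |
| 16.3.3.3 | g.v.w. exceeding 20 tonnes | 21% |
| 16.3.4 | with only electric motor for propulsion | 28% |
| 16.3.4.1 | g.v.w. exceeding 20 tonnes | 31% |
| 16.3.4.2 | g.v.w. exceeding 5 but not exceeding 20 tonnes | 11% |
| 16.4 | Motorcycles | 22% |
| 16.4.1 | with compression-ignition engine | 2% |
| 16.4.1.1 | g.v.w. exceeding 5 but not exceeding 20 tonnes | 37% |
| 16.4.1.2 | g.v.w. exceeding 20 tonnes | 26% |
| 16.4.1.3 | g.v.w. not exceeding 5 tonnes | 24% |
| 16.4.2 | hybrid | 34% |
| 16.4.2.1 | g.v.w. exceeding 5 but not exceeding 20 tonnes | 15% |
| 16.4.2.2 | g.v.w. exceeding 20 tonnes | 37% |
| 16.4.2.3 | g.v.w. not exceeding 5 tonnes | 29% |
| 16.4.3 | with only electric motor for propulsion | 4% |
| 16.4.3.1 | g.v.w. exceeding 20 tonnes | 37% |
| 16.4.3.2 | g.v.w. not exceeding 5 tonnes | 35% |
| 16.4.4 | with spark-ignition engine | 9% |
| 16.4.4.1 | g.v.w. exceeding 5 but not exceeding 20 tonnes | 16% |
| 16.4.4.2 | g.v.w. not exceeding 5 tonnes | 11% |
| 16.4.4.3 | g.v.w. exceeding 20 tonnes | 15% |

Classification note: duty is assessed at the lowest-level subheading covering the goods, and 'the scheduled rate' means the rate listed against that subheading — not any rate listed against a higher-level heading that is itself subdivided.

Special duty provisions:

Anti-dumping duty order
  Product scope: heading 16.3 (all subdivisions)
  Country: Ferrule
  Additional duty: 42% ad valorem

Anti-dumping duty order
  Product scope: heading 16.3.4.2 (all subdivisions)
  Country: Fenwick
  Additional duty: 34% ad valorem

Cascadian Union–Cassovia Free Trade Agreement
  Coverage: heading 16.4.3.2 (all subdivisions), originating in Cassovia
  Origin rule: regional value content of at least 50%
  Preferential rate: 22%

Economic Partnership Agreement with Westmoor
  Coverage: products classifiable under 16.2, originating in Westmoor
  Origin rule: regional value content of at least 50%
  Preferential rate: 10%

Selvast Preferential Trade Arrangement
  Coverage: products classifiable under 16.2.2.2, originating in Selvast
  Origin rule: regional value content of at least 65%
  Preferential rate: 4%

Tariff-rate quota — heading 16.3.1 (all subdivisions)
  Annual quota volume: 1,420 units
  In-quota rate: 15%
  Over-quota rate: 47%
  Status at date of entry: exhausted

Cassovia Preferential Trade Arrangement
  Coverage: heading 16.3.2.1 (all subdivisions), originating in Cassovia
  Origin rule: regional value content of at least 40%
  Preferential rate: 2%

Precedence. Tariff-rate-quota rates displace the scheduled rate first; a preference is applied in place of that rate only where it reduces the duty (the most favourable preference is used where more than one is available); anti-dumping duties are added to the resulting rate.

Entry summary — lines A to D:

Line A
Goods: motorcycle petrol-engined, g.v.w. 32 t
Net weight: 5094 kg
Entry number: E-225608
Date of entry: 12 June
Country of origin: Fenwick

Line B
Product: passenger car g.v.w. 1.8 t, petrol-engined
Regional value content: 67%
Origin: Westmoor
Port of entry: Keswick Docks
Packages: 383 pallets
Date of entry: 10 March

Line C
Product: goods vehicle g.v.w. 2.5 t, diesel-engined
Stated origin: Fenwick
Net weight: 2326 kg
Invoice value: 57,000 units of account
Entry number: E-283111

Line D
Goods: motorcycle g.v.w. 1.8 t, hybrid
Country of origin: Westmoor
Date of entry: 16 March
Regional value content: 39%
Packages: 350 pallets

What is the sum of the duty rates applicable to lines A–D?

99%

Line A: motorcycle → 16.4; petrol-engined → 16.4.4; g.v.w. 32 t → 16.4.4.3. Scheduled 15%. No special measure applies. → 15%.
Line B: passenger car → 16.2; petrol-engined → 16.2.2; g.v.w. 1.8 t → 16.2.2.2. Scheduled 8%. Westmoor agreement on 16.2: RVC ≥ 50% → 10% available; preference 10% not lower than 8% → no reduction. → 8%.
Line C: goods vehicle → 16.3; diesel-engined → 16.3.1; g.v.w. 2.5 t → 16.3.1.2. Scheduled 15%. quota on 16.3.1 exhausted → over-quota 47%. → 47%.
Line D: motorcycle → 16.4; hybrid → 16.4.2; g.v.w. 1.8 t → 16.4.2.3. Scheduled 29%. Westmoor agreement on 16.2: 16.4.2.3 not covered. → 29%.
Sum: 15% + 8% + 47% + 29% = 99%.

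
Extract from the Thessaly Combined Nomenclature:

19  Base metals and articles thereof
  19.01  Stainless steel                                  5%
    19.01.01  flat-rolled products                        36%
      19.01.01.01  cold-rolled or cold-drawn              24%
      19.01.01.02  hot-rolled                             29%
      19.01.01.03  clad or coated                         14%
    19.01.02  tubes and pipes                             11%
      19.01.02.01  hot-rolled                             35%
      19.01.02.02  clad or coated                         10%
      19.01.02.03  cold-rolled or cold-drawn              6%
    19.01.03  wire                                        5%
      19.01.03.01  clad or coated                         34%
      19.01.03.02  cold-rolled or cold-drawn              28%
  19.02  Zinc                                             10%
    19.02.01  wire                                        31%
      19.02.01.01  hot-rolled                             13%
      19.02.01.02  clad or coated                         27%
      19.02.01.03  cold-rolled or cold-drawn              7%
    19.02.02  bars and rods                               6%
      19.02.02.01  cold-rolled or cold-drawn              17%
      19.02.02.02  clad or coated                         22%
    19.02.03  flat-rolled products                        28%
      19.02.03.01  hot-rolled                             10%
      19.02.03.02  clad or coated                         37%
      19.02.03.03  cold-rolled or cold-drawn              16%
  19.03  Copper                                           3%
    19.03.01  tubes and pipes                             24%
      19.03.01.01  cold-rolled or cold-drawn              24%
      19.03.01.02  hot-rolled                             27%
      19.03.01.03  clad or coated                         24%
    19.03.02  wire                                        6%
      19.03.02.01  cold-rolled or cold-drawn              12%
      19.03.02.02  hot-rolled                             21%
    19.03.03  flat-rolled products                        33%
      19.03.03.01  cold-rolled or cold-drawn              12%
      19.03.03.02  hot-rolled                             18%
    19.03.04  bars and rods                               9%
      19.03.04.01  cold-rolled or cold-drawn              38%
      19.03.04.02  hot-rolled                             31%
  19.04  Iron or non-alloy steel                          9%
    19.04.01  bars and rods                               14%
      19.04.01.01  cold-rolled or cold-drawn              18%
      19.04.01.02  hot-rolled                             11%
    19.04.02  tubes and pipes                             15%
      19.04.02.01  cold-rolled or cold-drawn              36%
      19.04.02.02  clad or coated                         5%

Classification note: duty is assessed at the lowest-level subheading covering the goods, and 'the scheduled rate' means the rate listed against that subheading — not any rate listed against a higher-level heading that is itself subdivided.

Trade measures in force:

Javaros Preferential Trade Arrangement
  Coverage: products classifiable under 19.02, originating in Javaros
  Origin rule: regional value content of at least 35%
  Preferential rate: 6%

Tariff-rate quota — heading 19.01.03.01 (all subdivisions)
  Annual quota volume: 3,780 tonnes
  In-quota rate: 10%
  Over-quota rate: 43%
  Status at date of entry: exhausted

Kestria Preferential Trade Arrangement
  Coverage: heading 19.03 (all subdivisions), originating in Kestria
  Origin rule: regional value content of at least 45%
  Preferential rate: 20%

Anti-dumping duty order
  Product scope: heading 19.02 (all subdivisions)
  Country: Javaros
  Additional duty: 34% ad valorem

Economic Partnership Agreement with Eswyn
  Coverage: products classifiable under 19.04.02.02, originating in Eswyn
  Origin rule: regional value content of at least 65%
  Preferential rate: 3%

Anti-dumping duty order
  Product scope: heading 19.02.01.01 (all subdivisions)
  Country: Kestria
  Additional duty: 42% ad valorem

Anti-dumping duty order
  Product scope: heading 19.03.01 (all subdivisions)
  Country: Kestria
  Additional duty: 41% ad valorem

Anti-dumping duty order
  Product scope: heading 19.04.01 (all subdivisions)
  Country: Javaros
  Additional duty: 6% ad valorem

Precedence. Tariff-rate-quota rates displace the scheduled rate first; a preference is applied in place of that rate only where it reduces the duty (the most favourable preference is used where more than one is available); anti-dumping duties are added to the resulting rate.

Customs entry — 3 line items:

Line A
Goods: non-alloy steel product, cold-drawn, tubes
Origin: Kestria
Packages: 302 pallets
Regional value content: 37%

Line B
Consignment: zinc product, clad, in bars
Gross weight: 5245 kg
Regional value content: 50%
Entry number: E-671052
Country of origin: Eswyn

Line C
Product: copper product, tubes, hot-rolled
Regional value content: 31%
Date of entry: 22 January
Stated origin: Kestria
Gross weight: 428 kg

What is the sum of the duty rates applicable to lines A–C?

Line A: non-alloy steel → 19.04; tubes → 19.04.02; cold-drawn → 19.04.02.01. Scheduled 36%. Kestria agreement on 19.03: 19.04.02.01 not covered. → 36%.
Line B: zinc → 19.02; in bars → 19.02.02; clad → 19.02.02.02. Scheduled 22%. Eswyn agreement on 19.04.02.02: 19.02.02.02 not covered. → 22%.
Line C: copper → 19.03; tubes → 19.03.01; hot-rolled → 19.03.01.02. Scheduled 27%. Kestria agreement on 19.03: RVC < 45%; anti-dumping (Kestria, 19.03.01): +41%; total 27% + 41% = 68%. → 68%.
Sum: 36% + 22% + 68% = 126%.

126%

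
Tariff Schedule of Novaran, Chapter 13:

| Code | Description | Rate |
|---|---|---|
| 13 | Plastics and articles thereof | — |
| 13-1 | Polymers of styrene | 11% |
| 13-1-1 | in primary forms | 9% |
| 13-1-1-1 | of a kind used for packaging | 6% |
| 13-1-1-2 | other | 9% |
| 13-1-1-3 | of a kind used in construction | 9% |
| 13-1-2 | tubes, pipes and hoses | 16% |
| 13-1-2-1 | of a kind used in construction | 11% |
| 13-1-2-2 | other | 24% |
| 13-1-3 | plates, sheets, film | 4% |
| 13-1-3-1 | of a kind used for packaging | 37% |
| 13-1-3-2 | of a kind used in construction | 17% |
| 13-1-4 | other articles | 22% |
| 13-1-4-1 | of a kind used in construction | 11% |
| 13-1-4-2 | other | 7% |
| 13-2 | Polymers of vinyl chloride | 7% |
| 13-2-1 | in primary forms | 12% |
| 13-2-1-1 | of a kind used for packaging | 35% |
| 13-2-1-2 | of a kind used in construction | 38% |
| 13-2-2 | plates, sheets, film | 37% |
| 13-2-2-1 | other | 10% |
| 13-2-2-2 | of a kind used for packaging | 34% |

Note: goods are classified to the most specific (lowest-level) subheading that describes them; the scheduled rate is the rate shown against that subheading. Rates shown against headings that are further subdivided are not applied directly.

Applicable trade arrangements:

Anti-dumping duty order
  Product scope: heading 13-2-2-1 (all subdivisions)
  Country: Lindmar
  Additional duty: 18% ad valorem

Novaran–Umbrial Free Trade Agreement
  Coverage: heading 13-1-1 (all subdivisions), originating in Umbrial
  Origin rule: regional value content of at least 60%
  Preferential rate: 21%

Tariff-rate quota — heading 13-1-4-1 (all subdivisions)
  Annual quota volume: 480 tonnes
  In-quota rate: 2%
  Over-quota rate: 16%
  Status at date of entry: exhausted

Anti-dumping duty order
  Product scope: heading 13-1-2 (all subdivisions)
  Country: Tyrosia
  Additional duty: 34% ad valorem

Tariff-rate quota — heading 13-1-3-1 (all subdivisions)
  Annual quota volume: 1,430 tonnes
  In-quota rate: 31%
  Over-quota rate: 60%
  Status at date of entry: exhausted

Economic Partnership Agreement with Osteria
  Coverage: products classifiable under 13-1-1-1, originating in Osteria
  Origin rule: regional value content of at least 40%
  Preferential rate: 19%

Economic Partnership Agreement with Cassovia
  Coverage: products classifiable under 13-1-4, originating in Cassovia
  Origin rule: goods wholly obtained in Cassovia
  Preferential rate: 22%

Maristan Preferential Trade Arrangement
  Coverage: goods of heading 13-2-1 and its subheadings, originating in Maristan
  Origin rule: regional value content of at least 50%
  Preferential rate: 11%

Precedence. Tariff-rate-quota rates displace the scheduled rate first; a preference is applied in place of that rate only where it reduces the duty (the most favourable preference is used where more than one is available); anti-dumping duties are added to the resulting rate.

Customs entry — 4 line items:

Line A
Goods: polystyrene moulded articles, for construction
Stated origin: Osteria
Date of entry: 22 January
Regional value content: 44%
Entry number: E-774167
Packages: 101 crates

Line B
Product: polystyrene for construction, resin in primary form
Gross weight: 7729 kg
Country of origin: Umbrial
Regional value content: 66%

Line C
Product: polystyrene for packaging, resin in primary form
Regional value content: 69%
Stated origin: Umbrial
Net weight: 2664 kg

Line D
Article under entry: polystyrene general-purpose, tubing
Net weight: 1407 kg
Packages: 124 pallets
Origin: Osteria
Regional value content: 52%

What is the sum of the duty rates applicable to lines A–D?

Line A: polystyrene → 13-1; moulded articles → 13-1-4; for construction → 13-1-4-1. Scheduled 11%. quota on 13-1-4-1 exhausted → over-quota 16%; Osteria agreement on 13-1-1-1: 13-1-4-1 not covered. → 16%.
Line B: polystyrene → 13-1; resin in primary form → 13-1-1; for construction → 13-1-1-3. Scheduled 9%. Umbrial agreement on 13-1-1: RVC ≥ 60% → 21% available; preference 21% not lower than 9% → no reduction. → 9%.
Line C: polystyrene → 13-1; resin in primary form → 13-1-1; for packaging → 13-1-1-1. Scheduled 6%. Umbrial agreement on 13-1-1: RVC ≥ 60% → 21% available; preference 21% not lower than 6% → no reduction. → 6%.
Line D: polystyrene → 13-1; tubing → 13-1-2; general-purpose → 13-1-2-2. Scheduled 24%. Osteria agreement on 13-1-1-1: 13-1-2-2 not covered. → 24%.
Sum: 16% + 9% + 6% + 24% = 55%.

55%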